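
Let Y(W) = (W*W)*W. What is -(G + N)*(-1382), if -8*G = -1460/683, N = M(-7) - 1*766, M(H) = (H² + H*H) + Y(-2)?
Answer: -637828241/683 ≈ -9.3386e+5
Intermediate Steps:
Y(W) = W³ (Y(W) = W²*W = W³)
M(H) = -8 + 2*H² (M(H) = (H² + H*H) + (-2)³ = (H² + H²) - 8 = 2*H² - 8 = -8 + 2*H²)
N = -676 (N = (-8 + 2*(-7)²) - 1*766 = (-8 + 2*49) - 766 = (-8 + 98) - 766 = 90 - 766 = -676)
G = 365/1366 (G = -(-365)/(2*683) = -⅛*(-1460/683) = 365/1366 ≈ 0.26720)
-(G + N)*(-1382) = -(365/1366 - 676)*(-1382) = -(-923051)*(-1382)/1366 = -1*637828241/683 = -637828241/683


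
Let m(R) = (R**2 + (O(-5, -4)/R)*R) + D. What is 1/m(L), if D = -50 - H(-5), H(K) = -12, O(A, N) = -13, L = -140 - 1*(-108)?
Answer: 1/973 ≈ 0.0010277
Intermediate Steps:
L = -32 (L = -140 + 108 = -32)
D = -38 (D = -50 - 1*(-12) = -50 + 12 = -38)
m(R) = -51 + R**2 (m(R) = (R**2 + (-13/R)*R) - 38 = (R**2 - 13) - 38 = (-13 + R**2) - 38 = -51 + R**2)
1/m(L) = 1/(-51 + (-32)**2) = 1/(-51 + 1024) = 1/973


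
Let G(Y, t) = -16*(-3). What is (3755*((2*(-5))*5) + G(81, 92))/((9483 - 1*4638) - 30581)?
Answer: 93851/12868 ≈ 7.2934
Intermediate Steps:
G(Y, t) = 48
(3755*((2*(-5))*5) + G(81, 92))/((9483 - 1*4638) - 30581) = (3755*((2*(-5))*5) + 48)/((9483 - 1*4638) - 30581) = (3755*(-10*5) + 48)/((9483 - 4638) - 30581) = (3755*(-50) + 48)/(4845 - 30581) = (-187750 + 48)/(-25736) = -187702*(-1/25736) = 93851/12868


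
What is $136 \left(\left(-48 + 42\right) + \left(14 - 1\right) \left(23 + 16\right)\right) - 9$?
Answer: $68127$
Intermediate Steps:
$136 \left(\left(-48 + 42\right) + \left(14 - 1\right) \left(23 + 16\right)\right) - 9 = 136 \left(-6 + 13 \cdot 39\right) - 9 = 136 \left(-6 + 507\right) - 9 = 136 \cdot 501 - 9 = 68136 - 9 = 68127$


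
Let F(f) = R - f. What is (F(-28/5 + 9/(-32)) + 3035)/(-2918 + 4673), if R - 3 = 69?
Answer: 498061/280800 ≈ 1.7737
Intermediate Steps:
R = 72 (R = 3 + 69 = 72)
F(f) = 72 - f
(F(-28/5 + 9/(-32)) + 3035)/(-2918 + 4673) = ((72 - (-28/5 + 9/(-32))) + 3035)/(-2918 + 4673) = ((72 - (-28*⅕ + 9*(-1/32))) + 3035)/1755 = ((72 - (-28/5 - 9/32)) + 3035)*(1/1755) = ((72 - 1*(-941/160)) + 3035)*(1/1755) = ((72 + 941/160) + 3035)*(1/1755) = (12461/160 + 3035)*(1/1755) = (498061/160)*(1/1755) = 498061/280800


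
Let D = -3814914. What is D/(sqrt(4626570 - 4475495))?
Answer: -3814914*sqrt(6043)/30215 ≈ -9815.0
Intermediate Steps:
D/(sqrt(4626570 - 4475495)) = -3814914/sqrt(4626570 - 4475495) = -3814914*sqrt(6043)/30215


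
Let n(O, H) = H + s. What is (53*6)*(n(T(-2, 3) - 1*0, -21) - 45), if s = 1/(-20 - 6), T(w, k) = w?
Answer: -273003/13 ≈ -21000.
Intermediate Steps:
s = -1/26 (s = 1/(-26) = -1/26 ≈ -0.038462)
n(O, H) = -1/26 + H (n(O, H) = H - 1/26 = -1/26 + H)
(53*6)*(n(T(-2, 3) - 1*0, -21) - 45) = (53*6)*((-1/26 - 21) - 45) = 318*(-547/26 - 45) = 318*(-1717/26) = -273003/13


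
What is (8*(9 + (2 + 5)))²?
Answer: 16384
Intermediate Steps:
(8*(9 + (2 + 5)))² = (8*(9 + 7))² = (8*16)² = 128² = 16384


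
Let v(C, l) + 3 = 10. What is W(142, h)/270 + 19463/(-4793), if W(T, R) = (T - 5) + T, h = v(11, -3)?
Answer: -435307/143790 ≈ -3.0274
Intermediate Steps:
v(C, l) = 7 (v(C, l) = -3 + 10 = 7)
h = 7
W(T, R) = -5 + 2*T (W(T, R) = (-5 + T) + T = -5 + 2*T)
W(142, h)/270 + 19463/(-4793) = (-5 + 2*142)/270 + 19463/(-4793) = (-5 + 284)*(1/270) + 19463*(-1/4793) = 279*(1/270) - 19463/4793 = 31/30 - 19463/4793 = -435307/143790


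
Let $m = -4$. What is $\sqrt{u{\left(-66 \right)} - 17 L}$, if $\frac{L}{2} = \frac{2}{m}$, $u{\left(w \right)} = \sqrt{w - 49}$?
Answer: $\sqrt{17 + i \sqrt{115}} \approx 4.307 + 1.2449 i$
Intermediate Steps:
$u{\left(w \right)} = \sqrt{-49 + w}$
$L = -1$ ($L = 2 \frac{2}{-4} = 2 \cdot 2 \left(- \frac{1}{4}\right) = 2 \left(- \frac{1}{2}\right) = -1$)
$\sqrt{u{\left(-66 \right)} - 17 L} = \sqrt{\sqrt{-49 - 66} - -17} = \sqrt{\sqrt{-115} + 17} = \sqrt{i \sqrt{115} + 17} = \sqrt{17 + i \sqrt{115}}$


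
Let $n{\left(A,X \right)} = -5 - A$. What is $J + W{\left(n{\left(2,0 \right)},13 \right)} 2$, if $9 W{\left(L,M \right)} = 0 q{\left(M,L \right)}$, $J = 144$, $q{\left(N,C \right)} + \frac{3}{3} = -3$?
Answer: $144$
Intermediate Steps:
$q{\left(N,C \right)} = -4$ ($q{\left(N,C \right)} = -1 - 3 = -4$)
$W{\left(L,M \right)} = 0$ ($W{\left(L,M \right)} = \frac{0 \left(-4\right)}{9} = \frac{1}{9} \cdot 0 = 0$)
$J + W{\left(n{\left(2,0 \right)},13 \right)} 2 = 144 + 0 \cdot 2 = 144 + 0 = 144$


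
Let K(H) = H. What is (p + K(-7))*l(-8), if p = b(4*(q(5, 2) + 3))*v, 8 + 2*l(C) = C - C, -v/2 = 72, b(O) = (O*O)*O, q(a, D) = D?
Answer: 4608028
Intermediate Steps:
b(O) = O³ (b(O) = O²*O = O³)
v = -144 (v = -2*72 = -144)
l(C) = -4 (l(C) = -4 + (C - C)/2 = -4 + (½)*0 = -4 + 0 = -4)
p = -1152000 (p = (4*(2 + 3))³*(-144) = (4*5)³*(-144) = 20³*(-144) = 8000*(-144) = -1152000)
(p + K(-7))*l(-8) = (-1152000 - 7)*(-4) = -1152007*(-4) = 4608028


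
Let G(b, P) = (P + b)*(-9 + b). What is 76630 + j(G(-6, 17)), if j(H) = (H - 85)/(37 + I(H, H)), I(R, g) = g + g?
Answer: 22452840/293 ≈ 76631.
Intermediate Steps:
I(R, g) = 2*g
G(b, P) = (-9 + b)*(P + b)
j(H) = (-85 + H)/(37 + 2*H) (j(H) = (H - 85)/(37 + 2*H) = (-85 + H)/(37 + 2*H))
76630 + j(G(-6, 17)) = 76630 + (-85 + ((-6)² - 9*17 - 9*(-6) + 17*(-6)))/(37 + 2*((-6)² - 9*17 - 9*(-6) + 17*(-6))) = 76630 + (-85 + (36 - 153 + 54 - 102))/(37 + 2*(36 - 153 + 54 - 102)) = 76630 + (-85 - 165)/(37 + 2*(-165)) = 76630 - 250/(37 - 330) = 76630 - 250/(-293) = 76630 - 1/293*(-250) = 76630 + 250/293 = 22452840/293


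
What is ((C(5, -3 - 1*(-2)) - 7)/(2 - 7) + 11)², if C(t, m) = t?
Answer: 3249/25 ≈ 129.96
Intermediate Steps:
((C(5, -3 - 1*(-2)) - 7)/(2 - 7) + 11)² = ((5 - 7)/(2 - 7) + 11)² = (-2/(-5) + 11)² = (-2*(-⅕) + 11)² = (⅖ + 11)² = (57/5)² = 3249/25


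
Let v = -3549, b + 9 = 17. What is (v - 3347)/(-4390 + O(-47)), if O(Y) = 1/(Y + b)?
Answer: 268944/171211 ≈ 1.5708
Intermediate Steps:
b = 8 (b = -9 + 17 = 8)
O(Y) = 1/(8 + Y) (O(Y) = 1/(Y + 8) = 1/(8 + Y))
(v - 3347)/(-4390 + O(-47)) = (-3549 - 3347)/(-4390 + 1/(8 - 47)) = -6896/(-4390 + 1/(-39)) = -6896/(-4390 - 1/39) = -6896/(-171211/39) = -6896*(-39/171211) = 268944/171211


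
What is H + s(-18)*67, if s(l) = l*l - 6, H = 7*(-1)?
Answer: 21299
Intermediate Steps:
H = -7
s(l) = -6 + l² (s(l) = l² - 6 = -6 + l²)
H + s(-18)*67 = -7 + (-6 + (-18)²)*67 = -7 + (-6 + 324)*67 = -7 + 318*67 = -7 + 21306 = 21299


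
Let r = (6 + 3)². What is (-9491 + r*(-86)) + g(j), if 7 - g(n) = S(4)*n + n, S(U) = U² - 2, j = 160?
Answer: -18850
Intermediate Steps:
r = 81 (r = 9² = 81)
S(U) = -2 + U²
g(n) = 7 - 15*n (g(n) = 7 - ((-2 + 4²)*n + n) = 7 - ((-2 + 16)*n + n) = 7 - (14*n + n) = 7 - 15*n)
(-9491 + r*(-86)) + g(j) = (-9491 + 81*(-86)) + (7 - 15*160) = (-9491 - 6966) + (7 - 2400) = -16457 - 2393 = -18850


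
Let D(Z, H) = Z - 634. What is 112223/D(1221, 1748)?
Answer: 112223/587 ≈ 191.18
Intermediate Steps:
D(Z, H) = -634 + Z
112223/D(1221, 1748) = 112223/(-634 + 1221) = 112223/587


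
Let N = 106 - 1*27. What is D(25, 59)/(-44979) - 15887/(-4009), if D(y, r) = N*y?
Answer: 706663598/180320811 ≈ 3.9189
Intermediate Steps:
N = 79 (N = 106 - 27 = 79)
D(y, r) = 79*y
D(25, 59)/(-44979) - 15887/(-4009) = (79*25)/(-44979) - 15887/(-4009) = 1975*(-1/44979) - 15887*(-1/4009) = -1975/44979 + 15887/4009 = 706663598/180320811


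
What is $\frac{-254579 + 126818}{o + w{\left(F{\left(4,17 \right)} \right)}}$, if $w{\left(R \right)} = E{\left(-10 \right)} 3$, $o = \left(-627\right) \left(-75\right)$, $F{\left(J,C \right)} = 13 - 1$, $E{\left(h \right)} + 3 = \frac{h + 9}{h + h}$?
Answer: $- \frac{851740}{313441} \approx -2.7174$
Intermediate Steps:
$E{\left(h \right)} = -3 + \frac{9 + h}{2 h}$ ($E{\left(h \right)} = -3 + \frac{h + 9}{h + h} = -3 + \frac{9 + h}{2 h}$)
$F{\left(J,C \right)} = 12$ ($F{\left(J,C \right)} = 13 - 1 = 12$)
$o = 47025$
$w{\left(R \right)} = - \frac{177}{20}$ ($w{\left(R \right)} = \frac{9 - -50}{2 \left(-10\right)} 3 = \frac{1}{2} \left(- \frac{1}{10}\right) \left(9 + 50\right) 3 = \frac{1}{2} \left(- \frac{1}{10}\right) 59 \cdot 3 = \left(- \frac{59}{20}\right) 3 = - \frac{177}{20}$)
$\frac{-254579 + 126818}{o + w{\left(F{\left(4,17 \right)} \right)}} = \frac{-254579 + 126818}{47025 - \frac{177}{20}} = - \frac{127761}{\frac{940323}{20}} = \left(-127761\right) \frac{20}{940323} = - \frac{851740}{313441}$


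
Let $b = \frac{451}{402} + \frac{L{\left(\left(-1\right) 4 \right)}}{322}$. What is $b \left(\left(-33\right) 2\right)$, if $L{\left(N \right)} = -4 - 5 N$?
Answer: $- \frac{834097}{10787} \approx -77.324$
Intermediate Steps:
$b = \frac{75827}{64722}$ ($b = \frac{451}{402} + \frac{-4 - 5 \left(\left(-1\right) 4\right)}{322} = 451 \cdot \frac{1}{402} + \left(-4 - -20\right) \frac{1}{322} = \frac{451}{402} + \left(-4 + 20\right) \frac{1}{322} = \frac{451}{402} + 16 \cdot \frac{1}{322} = \frac{451}{402} + \frac{8}{161} = \frac{75827}{64722} \approx 1.1716$)
$b \left(\left(-33\right) 2\right) = \frac{75827 \left(\left(-33\right) 2\right)}{64722} = \frac{75827}{64722} \left(-66\right) = - \frac{834097}{10787}$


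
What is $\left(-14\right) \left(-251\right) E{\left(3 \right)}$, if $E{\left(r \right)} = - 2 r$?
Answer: $-21084$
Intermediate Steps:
$\left(-14\right) \left(-251\right) E{\left(3 \right)} = \left(-14\right) \left(-251\right) \left(\left(-2\right) 3\right) = 3514 \left(-6\right) = -21084$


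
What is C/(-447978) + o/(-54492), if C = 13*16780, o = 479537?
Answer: -37784818511/4068536196 ≈ -9.2871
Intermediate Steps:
C = 218140
C/(-447978) + o/(-54492) = 218140/(-447978) + 479537/(-54492) = 218140*(-1/447978) + 479537*(-1/54492) = -109070/223989 - 479537/54492 = -37784818511/4068536196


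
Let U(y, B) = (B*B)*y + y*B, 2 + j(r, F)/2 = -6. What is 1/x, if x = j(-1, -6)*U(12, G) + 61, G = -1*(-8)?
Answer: -1/13763 ≈ -7.2659e-5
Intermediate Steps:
j(r, F) = -16 (j(r, F) = -4 + 2*(-6) = -4 - 12 = -16)
G = 8
U(y, B) = B*y + y*B² (U(y, B) = B²*y + B*y = y*B² + B*y = B*y + y*B²)
x = -13763 (x = -128*12*(1 + 8) + 61 = -128*12*9 + 61 = -16*864 + 61 = -13824 + 61 = -13763)
1/x = 1/(-13763) = -1/13763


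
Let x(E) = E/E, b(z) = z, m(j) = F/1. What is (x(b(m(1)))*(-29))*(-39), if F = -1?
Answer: 1131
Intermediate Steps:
m(j) = -1 (m(j) = -1/1 = -1*1 = -1)
x(E) = 1
(x(b(m(1)))*(-29))*(-39) = (1*(-29))*(-39) = -29*(-39) = 1131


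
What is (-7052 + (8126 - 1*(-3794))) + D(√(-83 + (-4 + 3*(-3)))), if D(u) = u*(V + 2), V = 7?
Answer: 4868 + 36*I*√6 ≈ 4868.0 + 88.182*I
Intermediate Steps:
D(u) = 9*u (D(u) = u*(7 + 2) = u*9 = 9*u)
(-7052 + (8126 - 1*(-3794))) + D(√(-83 + (-4 + 3*(-3)))) = (-7052 + (8126 - 1*(-3794))) + 9*√(-83 + (-4 + 3*(-3))) = (-7052 + (8126 + 3794)) + 9*√(-83 + (-4 - 9)) = (-7052 + 11920) + 9*√(-83 - 13) = 4868 + 9*√(-96) = 4868 + 9*(4*I*√6) = 4868 + 36*I*√6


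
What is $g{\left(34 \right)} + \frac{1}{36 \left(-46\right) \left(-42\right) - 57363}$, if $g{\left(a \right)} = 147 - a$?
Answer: $\frac{1377358}{12189} \approx 113.0$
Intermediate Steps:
$g{\left(34 \right)} + \frac{1}{36 \left(-46\right) \left(-42\right) - 57363} = \left(147 - 34\right) + \frac{1}{36 \left(-46\right) \left(-42\right) - 57363} = \left(147 - 34\right) + \frac{1}{\left(-1656\right) \left(-42\right) - 57363} = 113 + \frac{1}{69552 - 57363} = 113 + \frac{1}{12189} = \frac{1377358}{12189}$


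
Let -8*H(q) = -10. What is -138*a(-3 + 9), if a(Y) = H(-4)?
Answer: -345/2 ≈ -172.50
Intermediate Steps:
H(q) = 5/4 (H(q) = -1/8*(-10) = 5/4)
a(Y) = 5/4
-138*a(-3 + 9) = -138*5/4 = -345/2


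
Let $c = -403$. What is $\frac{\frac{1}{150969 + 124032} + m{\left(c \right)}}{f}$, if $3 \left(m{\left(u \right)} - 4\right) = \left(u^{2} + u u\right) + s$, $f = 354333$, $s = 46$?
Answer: $\frac{29780408293}{97441929333} \approx 0.30562$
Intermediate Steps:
$m{\left(u \right)} = \frac{58}{3} + \frac{2 u^{2}}{3}$ ($m{\left(u \right)} = 4 + \frac{\left(u^{2} + u u\right) + 46}{3} = 4 + \frac{\left(u^{2} + u^{2}\right) + 46}{3} = 4 + \frac{2 u^{2} + 46}{3} = 4 + \frac{46 + 2 u^{2}}{3} = 4 + \left(\frac{46}{3} + \frac{2 u^{2}}{3}\right) = \frac{58}{3} + \frac{2 u^{2}}{3}$)
$\frac{\frac{1}{150969 + 124032} + m{\left(c \right)}}{f} = \frac{\frac{1}{150969 + 124032} + \left(\frac{58}{3} + \frac{2 \left(-403\right)^{2}}{3}\right)}{354333} = \left(\frac{1}{275001} + \left(\frac{58}{3} + \frac{2}{3} \cdot 162409\right)\right) \frac{1}{354333} = \left(\frac{1}{275001} + \left(\frac{58}{3} + \frac{324818}{3}\right)\right) \frac{1}{354333} = \left(\frac{1}{275001} + 108292\right) \frac{1}{354333} = \frac{29780408293}{275001} \cdot \frac{1}{354333} = \frac{29780408293}{97441929333}$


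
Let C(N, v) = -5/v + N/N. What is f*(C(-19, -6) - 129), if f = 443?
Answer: -338009/6 ≈ -56335.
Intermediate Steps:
C(N, v) = 1 - 5/v (C(N, v) = -5/v + 1 = 1 - 5/v)
f*(C(-19, -6) - 129) = 443*((-5 - 6)/(-6) - 129) = 443*(-⅙*(-11) - 129) = 443*(11/6 - 129) = 443*(-763/6) = -338009/6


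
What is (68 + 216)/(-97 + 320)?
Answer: 284/223 ≈ 1.2735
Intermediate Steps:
(68 + 216)/(-97 + 320) = 284/223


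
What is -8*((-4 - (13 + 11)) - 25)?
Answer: 424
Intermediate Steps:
-8*((-4 - (13 + 11)) - 25) = -8*((-4 - 1*24) - 25) = -8*((-4 - 24) - 25) = -8*(-28 - 25) = -8*(-53) = 424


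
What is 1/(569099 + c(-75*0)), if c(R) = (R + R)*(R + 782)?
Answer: 1/569099 ≈ 1.7572e-6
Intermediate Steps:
c(R) = 2*R*(782 + R) (c(R) = (2*R)*(782 + R) = 2*R*(782 + R))
1/(569099 + c(-75*0)) = 1/(569099 + 2*(-75*0)*(782 - 75*0)) = 1/(569099 + 2*0*(782 + 0)) = 1/(569099 + 2*0*782) = 1/(569099 + 0) = 1/569099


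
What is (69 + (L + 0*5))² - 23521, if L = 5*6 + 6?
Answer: -12496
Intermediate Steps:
L = 36 (L = 30 + 6 = 36)
(69 + (L + 0*5))² - 23521 = (69 + (36 + 0*5))² - 23521 = (69 + (36 + 0))² - 23521 = (69 + 36)² - 23521 = 105² - 23521 = 11025 - 23521 = -12496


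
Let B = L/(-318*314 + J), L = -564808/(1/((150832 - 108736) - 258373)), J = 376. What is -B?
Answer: 30538744954/24869 ≈ 1.2280e+6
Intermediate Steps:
L = 122154979816 (L = -564808/(1/(42096 - 258373)) = -564808/(1/(-216277)) = -564808/(-1/216277) = -564808*(-216277) = 122154979816)
B = -30538744954/24869 (B = 122154979816/(-318*314 + 376) = 122154979816/(-99852 + 376) = 122154979816/(-99476) = 122154979816*(-1/99476) = -30538744954/24869 ≈ -1.2280e+6)
-B = -1*(-30538744954/24869) = 30538744954/24869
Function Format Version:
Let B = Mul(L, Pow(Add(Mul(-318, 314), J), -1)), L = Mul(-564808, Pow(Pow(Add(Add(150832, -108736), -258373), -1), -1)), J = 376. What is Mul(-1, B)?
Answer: Rational(30538744954, 24869) ≈ 1.2280e+6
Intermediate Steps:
L = 122154979816 (L = Mul(-564808, Pow(Pow(Add(42096, -258373), -1), -1)) = Mul(-564808, Pow(Pow(-216277, -1), -1)) = Mul(-564808, Pow(Rational(-1, 216277), -1)) = Mul(-564808, -216277) = 122154979816)
B = Rational(-30538744954, 24869) (B = Mul(122154979816, Pow(Add(Mul(-318, 314), 376), -1)) = Mul(122154979816, Pow(Add(-99852, 376), -1)) = Mul(122154979816, Pow(-99476, -1)) = Mul(122154979816, Rational(-1, 99476)) = Rational(-30538744954, 24869) ≈ -1.2280e+6)
Mul(-1, B) = Mul(-1, Rational(-30538744954, 24869)) = Rational(30538744954, 24869)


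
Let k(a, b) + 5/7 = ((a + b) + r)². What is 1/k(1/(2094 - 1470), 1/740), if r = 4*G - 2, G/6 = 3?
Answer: 93284755200/457067247065167 ≈ 0.00020409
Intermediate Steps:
G = 18 (G = 6*3 = 18)
r = 70 (r = 4*18 - 2 = 72 - 2 = 70)
k(a, b) = -5/7 + (70 + a + b)² (k(a, b) = -5/7 + ((a + b) + 70)² = -5/7 + (70 + a + b)²)
1/k(1/(2094 - 1470), 1/740) = 1/(-5/7 + (70 + 1/(2094 - 1470) + 1/740)²) = 1/(-5/7 + (70 + 1/624 + 1/740)²) = 1/(-5/7 + (8081141/115440)²) = 1/(-5/7 + 65304839861881/13326393600) = 1/(457067247065167/93284755200) = 93284755200/457067247065167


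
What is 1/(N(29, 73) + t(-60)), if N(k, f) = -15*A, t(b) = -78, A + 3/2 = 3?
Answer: -2/201 ≈ -0.0099503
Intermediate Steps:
A = 3/2 (A = -3/2 + 3 = 3/2 ≈ 1.5000)
N(k, f) = -45/2 (N(k, f) = -15*3/2 = -45/2)
1/(N(29, 73) + t(-60)) = 1/(-45/2 - 78) = 1/(-201/2) = -2/201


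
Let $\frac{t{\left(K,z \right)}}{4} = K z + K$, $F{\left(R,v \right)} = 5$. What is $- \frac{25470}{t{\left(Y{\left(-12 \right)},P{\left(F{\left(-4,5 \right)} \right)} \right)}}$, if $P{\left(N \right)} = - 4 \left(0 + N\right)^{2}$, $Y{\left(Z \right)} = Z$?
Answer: $- \frac{1415}{264} \approx -5.3598$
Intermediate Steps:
$P{\left(N \right)} = - 4 N^{2}$
$t{\left(K,z \right)} = 4 K + 4 K z$ ($t{\left(K,z \right)} = 4 \left(K z + K\right) = 4 \left(K + K z\right) = 4 K + 4 K z$)
$- \frac{25470}{t{\left(Y{\left(-12 \right)},P{\left(F{\left(-4,5 \right)} \right)} \right)}} = - \frac{25470}{4 \left(-12\right) \left(1 - 4 \cdot 5^{2}\right)} = - \frac{25470}{4 \left(-12\right) \left(1 - 100\right)} = - \frac{25470}{4 \left(-12\right) \left(-99\right)} = - \frac{25470}{4752} = \left(-25470\right) \frac{1}{4752} = - \frac{1415}{264}$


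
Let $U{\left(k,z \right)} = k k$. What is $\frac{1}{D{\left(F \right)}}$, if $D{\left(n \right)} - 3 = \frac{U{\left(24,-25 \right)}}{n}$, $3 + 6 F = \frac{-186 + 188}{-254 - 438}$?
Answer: $- \frac{1039}{1192659} \approx -0.00087116$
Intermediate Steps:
$U{\left(k,z \right)} = k^{2}$
$F = - \frac{1039}{2076}$ ($F = - \frac{1}{2} + \frac{\left(-186 + 188\right) \frac{1}{-254 - 438}}{6} = - \frac{1}{2} + \frac{2 \frac{1}{-692}}{6} = - \frac{1}{2} + \frac{2 \left(- \frac{1}{692}\right)}{6} = - \frac{1}{2} + \frac{1}{6} \left(- \frac{1}{346}\right) = - \frac{1}{2} - \frac{1}{2076} = - \frac{1039}{2076} \approx -0.50048$)
$D{\left(n \right)} = 3 + \frac{576}{n}$ ($D{\left(n \right)} = 3 + \frac{24^{2}}{n} = 3 + \frac{576}{n}$)
$\frac{1}{D{\left(F \right)}} = \frac{1}{3 + \frac{576}{- \frac{1039}{2076}}} = \frac{1}{3 + 576 \left(- \frac{2076}{1039}\right)} = \frac{1}{3 - \frac{1195776}{1039}} = \frac{1}{- \frac{1192659}{1039}} = - \frac{1039}{1192659}$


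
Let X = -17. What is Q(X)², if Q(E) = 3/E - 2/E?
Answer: 1/289 ≈ 0.0034602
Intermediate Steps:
Q(E) = 1/E
Q(X)² = (1/(-17))² = (-1/17)² = 1/289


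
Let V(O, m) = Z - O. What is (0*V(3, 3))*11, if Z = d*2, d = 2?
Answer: 0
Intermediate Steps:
Z = 4 (Z = 2*2 = 4)
V(O, m) = 4 - O
(0*V(3, 3))*11 = (0*(4 - 1*3))*11 = (0*(4 - 3))*11 = (0*1)*11 = 0*11 = 0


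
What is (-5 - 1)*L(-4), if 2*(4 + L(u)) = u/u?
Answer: 21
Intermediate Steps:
L(u) = -7/2 (L(u) = -4 + (u/u)/2 = -4 + (1/2)*1 = -4 + 1/2 = -7/2)
(-5 - 1)*L(-4) = (-5 - 1)*(-7/2) = -6*(-7/2) = 21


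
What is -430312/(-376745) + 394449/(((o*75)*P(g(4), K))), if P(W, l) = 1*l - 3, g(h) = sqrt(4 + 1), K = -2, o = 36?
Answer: -9519831767/339070500 ≈ -28.076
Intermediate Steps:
g(h) = sqrt(5)
P(W, l) = -3 + l (P(W, l) = l - 3 = -3 + l)
-430312/(-376745) + 394449/(((o*75)*P(g(4), K))) = -430312/(-376745) + 394449/(((36*75)*(-3 - 2))) = -430312*(-1/376745) + 394449/((2700*(-5))) = 430312/376745 + 394449/(-13500) = 430312/376745 + 394449*(-1/13500) = 430312/376745 - 131483/4500 = -9519831767/339070500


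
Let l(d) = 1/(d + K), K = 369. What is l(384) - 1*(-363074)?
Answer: 273394723/753 ≈ 3.6307e+5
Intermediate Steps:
l(d) = 1/(369 + d) (l(d) = 1/(d + 369) = 1/(369 + d))
l(384) - 1*(-363074) = 1/(369 + 384) - 1*(-363074) = 1/753 + 363074 = 273394723/753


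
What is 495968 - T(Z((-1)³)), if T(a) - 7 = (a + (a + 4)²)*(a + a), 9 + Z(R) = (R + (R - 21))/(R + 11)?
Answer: 248454987/500 ≈ 4.9691e+5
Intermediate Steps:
Z(R) = -9 + (-21 + 2*R)/(11 + R) (Z(R) = -9 + (R + (R - 21))/(R + 11) = -9 + (R + (-21 + R))/(11 + R) = -9 + (-21 + 2*R)/(11 + R))
T(a) = 7 + 2*a*(a + (4 + a)²) (T(a) = 7 + (a + (a + 4)²)*(a + a) = 7 + (a + (4 + a)²)*(2*a) = 7 + 2*a*(a + (4 + a)²))
495968 - T(Z((-1)³)) = 495968 - (7 + 2*((-120 - 7*(-1)³)/(11 + (-1)³))² + 2*((-120 - 7*(-1)³)/(11 + (-1)³))*(4 + (-120 - 7*(-1)³)/(11 + (-1)³))²) = 495968 - (7 + 2*((-120 - 7*(-1))/(11 - 1))² + 2*((-120 - 7*(-1))/(11 - 1))*(4 + (-120 - 7*(-1))/(11 - 1))²) = 495968 - (7 + 2*((-120 + 7)/10)² + 2*((-120 + 7)/10)*(4 + (-120 + 7)/10)²) = 495968 - (7 + 2*((⅒)*(-113))² + 2*((⅒)*(-113))*(4 + (⅒)*(-113))²) = 495968 - (7 + 2*(-113/10)² + 2*(-113/10)*(4 - 113/10)²) = 495968 - (7 + 2*(12769/100) + 2*(-113/10)*(-73/10)²) = 495968 - (7 + 12769/50 + 2*(-113/10)*(5329/100)) = 495968 - (7 + 12769/50 - 602177/500) = 495968 - 1*(-470987/500) = 495968 + 470987/500 = 248454987/500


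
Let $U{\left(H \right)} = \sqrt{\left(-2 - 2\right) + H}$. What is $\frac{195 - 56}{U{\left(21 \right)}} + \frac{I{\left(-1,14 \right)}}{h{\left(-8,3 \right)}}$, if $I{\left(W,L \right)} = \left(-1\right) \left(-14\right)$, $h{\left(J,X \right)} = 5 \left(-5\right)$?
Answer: $- \frac{14}{25} + \frac{139 \sqrt{17}}{17} \approx 33.152$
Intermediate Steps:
$h{\left(J,X \right)} = -25$
$I{\left(W,L \right)} = 14$
$U{\left(H \right)} = \sqrt{-4 + H}$
$\frac{195 - 56}{U{\left(21 \right)}} + \frac{I{\left(-1,14 \right)}}{h{\left(-8,3 \right)}} = \frac{195 - 56}{\sqrt{-4 + 21}} + \frac{14}{-25} = \frac{139}{\sqrt{17}} + 14 \left(- \frac{1}{25}\right) = 139 \frac{\sqrt{17}}{17} - \frac{14}{25} = \frac{139 \sqrt{17}}{17} - \frac{14}{25} = - \frac{14}{25} + \frac{139 \sqrt{17}}{17}$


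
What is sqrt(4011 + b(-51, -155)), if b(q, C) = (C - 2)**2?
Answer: 2*sqrt(7165) ≈ 169.29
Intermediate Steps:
b(q, C) = (-2 + C)**2
sqrt(4011 + b(-51, -155)) = sqrt(4011 + (-2 - 155)**2) = sqrt(4011 + (-157)**2) = sqrt(4011 + 24649) = sqrt(28660) = 2*sqrt(7165)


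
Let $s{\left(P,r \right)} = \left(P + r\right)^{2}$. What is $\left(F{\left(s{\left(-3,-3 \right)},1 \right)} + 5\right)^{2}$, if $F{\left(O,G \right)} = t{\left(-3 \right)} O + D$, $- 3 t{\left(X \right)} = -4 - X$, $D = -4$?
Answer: $169$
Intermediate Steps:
$t{\left(X \right)} = \frac{4}{3} + \frac{X}{3}$ ($t{\left(X \right)} = - \frac{-4 - X}{3} = \frac{4}{3} + \frac{X}{3}$)
$F{\left(O,G \right)} = -4 + \frac{O}{3}$ ($F{\left(O,G \right)} = \left(\frac{4}{3} + \frac{1}{3} \left(-3\right)\right) O - 4 = \left(\frac{4}{3} - 1\right) O - 4 = \frac{O}{3} - 4 = -4 + \frac{O}{3}$)
$\left(F{\left(s{\left(-3,-3 \right)},1 \right)} + 5\right)^{2} = \left(\left(-4 + \frac{\left(-3 - 3\right)^{2}}{3}\right) + 5\right)^{2} = \left(\left(-4 + \frac{\left(-6\right)^{2}}{3}\right) + 5\right)^{2} = \left(\left(-4 + \frac{1}{3} \cdot 36\right) + 5\right)^{2} = \left(\left(-4 + 12\right) + 5\right)^{2} = \left(8 + 5\right)^{2} = 13^{2} = 169$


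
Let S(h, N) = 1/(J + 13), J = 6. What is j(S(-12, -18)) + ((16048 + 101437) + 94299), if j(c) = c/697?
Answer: 2804655513/13243 ≈ 2.1178e+5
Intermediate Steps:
S(h, N) = 1/19 (S(h, N) = 1/(6 + 13) = 1/19)
j(c) = c/697 (j(c) = c*(1/697) = c/697)
j(S(-12, -18)) + ((16048 + 101437) + 94299) = (1/697)*(1/19) + ((16048 + 101437) + 94299) = 1/13243 + (117485 + 94299) = 1/13243 + 211784 = 2804655513/13243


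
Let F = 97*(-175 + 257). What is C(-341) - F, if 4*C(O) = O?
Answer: -32157/4 ≈ -8039.3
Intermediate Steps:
C(O) = O/4
F = 7954 (F = 97*82 = 7954)
C(-341) - F = (1/4)*(-341) - 1*7954 = -341/4 - 7954 = -32157/4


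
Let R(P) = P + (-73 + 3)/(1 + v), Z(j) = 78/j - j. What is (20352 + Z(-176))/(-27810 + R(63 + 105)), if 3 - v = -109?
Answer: -204126025/274878208 ≈ -0.74261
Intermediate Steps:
Z(j) = -j + 78/j
v = 112 (v = 3 - 1*(-109) = 3 + 109 = 112)
R(P) = -70/113 + P (R(P) = P + (-73 + 3)/(1 + 112) = P - 70/113 = -70/113 + P)
(20352 + Z(-176))/(-27810 + R(63 + 105)) = (20352 + (-1*(-176) + 78/(-176)))/(-27810 + (-70/113 + (63 + 105))) = (20352 + (176 + 78*(-1/176)))/(-27810 + (-70/113 + 168)) = (20352 + (176 - 39/88))/(-27810 + 18914/113) = (20352 + 15449/88)/(-3123616/113) = (1806425/88)*(-113/3123616) = -204126025/274878208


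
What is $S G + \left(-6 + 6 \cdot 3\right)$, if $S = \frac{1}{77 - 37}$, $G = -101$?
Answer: $\frac{379}{40} \approx 9.475$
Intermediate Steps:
$S = \frac{1}{40} \approx 0.025$
$S G + \left(-6 + 6 \cdot 3\right) = \frac{1}{40} \left(-101\right) + \left(-6 + 6 \cdot 3\right) = - \frac{101}{40} + \left(-6 + 18\right) = - \frac{101}{40} + 12 = \frac{379}{40}$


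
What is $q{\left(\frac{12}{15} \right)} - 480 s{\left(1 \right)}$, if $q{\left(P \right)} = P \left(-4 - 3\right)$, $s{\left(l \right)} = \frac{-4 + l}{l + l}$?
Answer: $\frac{3572}{5} \approx 714.4$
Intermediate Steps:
$s{\left(l \right)} = \frac{-4 + l}{2 l}$
$q{\left(P \right)} = - 7 P$ ($q{\left(P \right)} = P \left(-7\right) = - 7 P$)
$q{\left(\frac{12}{15} \right)} - 480 s{\left(1 \right)} = - 7 \cdot \frac{12}{15} - 480 \frac{-4 + 1}{2 \cdot 1} = - 7 \cdot 12 \cdot \frac{1}{15} - 480 \cdot \frac{1}{2} \cdot 1 \left(-3\right) = \left(-7\right) \frac{4}{5} - -720 = - \frac{28}{5} + 720 = \frac{3572}{5}$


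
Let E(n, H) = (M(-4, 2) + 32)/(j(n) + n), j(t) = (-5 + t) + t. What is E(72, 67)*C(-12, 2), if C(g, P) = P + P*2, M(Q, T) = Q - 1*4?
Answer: 144/211 ≈ 0.68246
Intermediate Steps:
M(Q, T) = -4 + Q (M(Q, T) = Q - 4 = -4 + Q)
j(t) = -5 + 2*t
C(g, P) = 3*P (C(g, P) = P + 2*P = 3*P)
E(n, H) = 24/(-5 + 3*n) (E(n, H) = ((-4 - 4) + 32)/((-5 + 2*n) + n) = (-8 + 32)/(-5 + 3*n) = 24/(-5 + 3*n))
E(72, 67)*C(-12, 2) = (24/(-5 + 3*72))*(3*2) = (24/(-5 + 216))*6 = (24/211)*6 = 144/211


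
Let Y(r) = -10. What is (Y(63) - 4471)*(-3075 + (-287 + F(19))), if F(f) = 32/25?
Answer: 376484658/25 ≈ 1.5059e+7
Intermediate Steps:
F(f) = 32/25 (F(f) = 32*(1/25) = 32/25)
(Y(63) - 4471)*(-3075 + (-287 + F(19))) = (-10 - 4471)*(-3075 + (-287 + 32/25)) = -4481*(-3075 - 7143/25) = -4481*(-84018/25) = 376484658/25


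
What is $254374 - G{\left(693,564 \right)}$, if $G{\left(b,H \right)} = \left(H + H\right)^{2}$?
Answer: $-1018010$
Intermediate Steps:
$G{\left(b,H \right)} = 4 H^{2}$ ($G{\left(b,H \right)} = \left(2 H\right)^{2} = 4 H^{2}$)
$254374 - G{\left(693,564 \right)} = 254374 - 4 \cdot 564^{2} = 254374 - 4 \cdot 318096 = 254374 - 1272384 = -1018010$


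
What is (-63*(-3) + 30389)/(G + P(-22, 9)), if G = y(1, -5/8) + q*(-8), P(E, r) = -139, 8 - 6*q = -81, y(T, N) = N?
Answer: -733872/6199 ≈ -118.39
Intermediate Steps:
q = 89/6 (q = 4/3 - 1/6*(-81) = 4/3 + 27/2 = 89/6 ≈ 14.833)
G = -2863/24 (G = -5/8 + (89/6)*(-8) = -5*1/8 - 356/3 = -5/8 - 356/3 = -2863/24 ≈ -119.29)
(-63*(-3) + 30389)/(G + P(-22, 9)) = (-63*(-3) + 30389)/(-2863/24 - 139) = (189 + 30389)/(-6199/24) = 30578*(-24/6199) = -733872/6199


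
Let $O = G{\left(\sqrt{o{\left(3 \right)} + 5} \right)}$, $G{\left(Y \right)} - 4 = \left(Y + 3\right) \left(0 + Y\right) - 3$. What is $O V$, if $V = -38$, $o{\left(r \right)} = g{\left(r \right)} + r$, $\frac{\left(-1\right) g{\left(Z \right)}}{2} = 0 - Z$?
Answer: $-570 - 114 \sqrt{14} \approx -996.55$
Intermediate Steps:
$g{\left(Z \right)} = 2 Z$ ($g{\left(Z \right)} = - 2 \left(0 - Z\right) = - 2 \left(- Z\right) = 2 Z$)
$o{\left(r \right)} = 3 r$ ($o{\left(r \right)} = 2 r + r = 3 r$)
$G{\left(Y \right)} = 1 + Y \left(3 + Y\right)$ ($G{\left(Y \right)} = 4 + \left(\left(Y + 3\right) \left(0 + Y\right) - 3\right) = 4 + \left(\left(3 + Y\right) Y - 3\right) = 4 + \left(Y \left(3 + Y\right) - 3\right) = 4 + \left(-3 + Y \left(3 + Y\right)\right) = 1 + Y \left(3 + Y\right)$)
$O = 15 + 3 \sqrt{14}$ ($O = 1 + \left(\sqrt{3 \cdot 3 + 5}\right)^{2} + 3 \sqrt{3 \cdot 3 + 5} = 1 + \left(\sqrt{9 + 5}\right)^{2} + 3 \sqrt{9 + 5} = 1 + \left(\sqrt{14}\right)^{2} + 3 \sqrt{14} = 1 + 14 + 3 \sqrt{14} = 15 + 3 \sqrt{14} \approx 26.225$)
$O V = \left(15 + 3 \sqrt{14}\right) \left(-38\right) = -570 - 114 \sqrt{14}$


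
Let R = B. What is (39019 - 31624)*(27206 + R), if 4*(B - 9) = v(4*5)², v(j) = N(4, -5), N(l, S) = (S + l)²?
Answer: 805027095/4 ≈ 2.0126e+8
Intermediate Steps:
v(j) = 1 (v(j) = (-5 + 4)² = (-1)² = 1)
B = 37/4 (B = 9 + (¼)*1² = 9 + (¼)*1 = 9 + ¼ = 37/4 ≈ 9.2500)
R = 37/4 ≈ 9.2500
(39019 - 31624)*(27206 + R) = (39019 - 31624)*(27206 + 37/4) = 7395*(108861/4) = 805027095/4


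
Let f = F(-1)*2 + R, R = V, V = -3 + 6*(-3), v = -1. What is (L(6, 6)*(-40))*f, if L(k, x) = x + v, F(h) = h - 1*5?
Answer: 6600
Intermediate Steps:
V = -21 (V = -3 - 18 = -21)
R = -21
F(h) = -5 + h (F(h) = h - 5 = -5 + h)
f = -33 (f = (-5 - 1)*2 - 21 = -6*2 - 21 = -12 - 21 = -33)
L(k, x) = -1 + x (L(k, x) = x - 1 = -1 + x)
(L(6, 6)*(-40))*f = ((-1 + 6)*(-40))*(-33) = (5*(-40))*(-33) = -200*(-33) = 6600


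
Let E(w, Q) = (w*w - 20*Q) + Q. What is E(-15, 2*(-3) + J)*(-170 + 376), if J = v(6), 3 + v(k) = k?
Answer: 58092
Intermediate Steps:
v(k) = -3 + k
J = 3 (J = -3 + 6 = 3)
E(w, Q) = w² - 19*Q (E(w, Q) = (w² - 20*Q) + Q = w² - 19*Q)
E(-15, 2*(-3) + J)*(-170 + 376) = ((-15)² - 19*(2*(-3) + 3))*(-170 + 376) = (225 - 19*(-6 + 3))*206 = (225 - 19*(-3))*206 = (225 + 57)*206 = 282*206 = 58092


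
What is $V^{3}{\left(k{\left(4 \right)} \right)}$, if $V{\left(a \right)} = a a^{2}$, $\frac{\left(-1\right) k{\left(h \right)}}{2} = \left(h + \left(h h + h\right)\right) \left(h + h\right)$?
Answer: $-181543631801412552228864$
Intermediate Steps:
$k{\left(h \right)} = - 4 h \left(h^{2} + 2 h\right)$ ($k{\left(h \right)} = - 2 \left(h + \left(h h + h\right)\right) \left(h + h\right) = - 2 \left(h + \left(h^{2} + h\right)\right) 2 h = - 2 \left(h + \left(h + h^{2}\right)\right) 2 h = - 2 \left(h^{2} + 2 h\right) 2 h = - 2 \cdot 2 h \left(h^{2} + 2 h\right) = - 4 h \left(h^{2} + 2 h\right)$)
$V{\left(a \right)} = a^{3}$
$V^{3}{\left(k{\left(4 \right)} \right)} = \left(\left(4 \cdot 4^{2} \left(-2 - 4\right)\right)^{3}\right)^{3} = \left(\left(4 \cdot 16 \left(-2 - 4\right)\right)^{3}\right)^{3} = \left(\left(4 \cdot 16 \left(-6\right)\right)^{3}\right)^{3} = \left(\left(-384\right)^{3}\right)^{3} = \left(-56623104\right)^{3} = -181543631801412552228864$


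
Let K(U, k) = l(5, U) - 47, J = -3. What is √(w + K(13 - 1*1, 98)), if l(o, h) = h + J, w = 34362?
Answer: 2*√8581 ≈ 185.27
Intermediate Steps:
l(o, h) = -3 + h (l(o, h) = h - 3 = -3 + h)
K(U, k) = -50 + U (K(U, k) = (-3 + U) - 47 = -50 + U)
√(w + K(13 - 1*1, 98)) = √(34362 + (-50 + (13 - 1*1))) = √(34362 + (-50 + (13 - 1))) = √(34362 + (-50 + 12)) = √(34362 - 38) = √34324 = 2*√8581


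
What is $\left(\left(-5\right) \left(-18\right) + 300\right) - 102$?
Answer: $288$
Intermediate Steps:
$\left(\left(-5\right) \left(-18\right) + 300\right) - 102 = \left(90 + 300\right) - 102 = 390 - 102 = 288$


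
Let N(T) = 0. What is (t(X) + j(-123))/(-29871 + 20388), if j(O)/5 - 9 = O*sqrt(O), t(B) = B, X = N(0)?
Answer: -15/3161 + 205*I*sqrt(123)/3161 ≈ -0.0047453 + 0.71925*I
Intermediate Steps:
X = 0
j(O) = 45 + 5*O**(3/2) (j(O) = 45 + 5*(O*sqrt(O)) = 45 + 5*O**(3/2))
(t(X) + j(-123))/(-29871 + 20388) = (0 + (45 + 5*(-123)**(3/2)))/(-29871 + 20388) = (0 + (45 + 5*(-123*I*sqrt(123))))/(-9483) = (0 + (45 - 615*I*sqrt(123)))*(-1/9483) = (45 - 615*I*sqrt(123))*(-1/9483) = -15/3161 + 205*I*sqrt(123)/3161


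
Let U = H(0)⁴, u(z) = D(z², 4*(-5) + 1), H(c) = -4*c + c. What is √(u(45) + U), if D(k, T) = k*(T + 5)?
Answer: 45*I*√14 ≈ 168.37*I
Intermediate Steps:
H(c) = -3*c
D(k, T) = k*(5 + T)
u(z) = -14*z² (u(z) = z²*(5 + (4*(-5) + 1)) = z²*(5 + (-20 + 1)) = z²*(5 - 19) = z²*(-14) = -14*z²)
U = 0 (U = (-3*0)⁴ = 0⁴ = 0)
√(u(45) + U) = √(-14*45² + 0) = √(-14*2025 + 0) = √(-28350 + 0) = √(-28350) = 45*I*√14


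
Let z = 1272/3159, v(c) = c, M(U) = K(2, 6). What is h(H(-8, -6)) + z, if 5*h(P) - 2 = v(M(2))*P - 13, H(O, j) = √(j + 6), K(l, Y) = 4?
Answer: -9463/5265 ≈ -1.7973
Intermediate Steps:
M(U) = 4
H(O, j) = √(6 + j)
h(P) = -11/5 + 4*P/5 (h(P) = ⅖ + (4*P - 13)/5 = ⅖ + (-13 + 4*P)/5 = ⅖ + (-13/5 + 4*P/5) = -11/5 + 4*P/5)
z = 424/1053 (z = 1272*(1/3159) = 424/1053 ≈ 0.40266)
h(H(-8, -6)) + z = (-11/5 + 4*√(6 - 6)/5) + 424/1053 = (-11/5 + 4*√0/5) + 424/1053 = (-11/5 + (⅘)*0) + 424/1053 = (-11/5 + 0) + 424/1053 = -11/5 + 424/1053 = -9463/5265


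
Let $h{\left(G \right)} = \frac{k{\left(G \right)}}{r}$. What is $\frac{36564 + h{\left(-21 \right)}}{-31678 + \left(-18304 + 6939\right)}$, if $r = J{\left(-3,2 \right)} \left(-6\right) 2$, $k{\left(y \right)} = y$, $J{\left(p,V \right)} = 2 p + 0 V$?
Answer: $- \frac{877529}{1033032} \approx -0.84947$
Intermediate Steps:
$J{\left(p,V \right)} = 2 p$ ($J{\left(p,V \right)} = 2 p + 0 = 2 p$)
$r = 72$ ($r = 2 \left(-3\right) \left(-6\right) 2 = \left(-6\right) \left(-6\right) 2 = 36 \cdot 2 = 72$)
$h{\left(G \right)} = \frac{G}{72}$
$\frac{36564 + h{\left(-21 \right)}}{-31678 + \left(-18304 + 6939\right)} = \frac{36564 + \frac{1}{72} \left(-21\right)}{-31678 + \left(-18304 + 6939\right)} = \frac{36564 - \frac{7}{24}}{-31678 - 11365} = \frac{877529}{24 \left(-43043\right)} = \frac{877529}{24} \left(- \frac{1}{43043}\right) = - \frac{877529}{1033032}$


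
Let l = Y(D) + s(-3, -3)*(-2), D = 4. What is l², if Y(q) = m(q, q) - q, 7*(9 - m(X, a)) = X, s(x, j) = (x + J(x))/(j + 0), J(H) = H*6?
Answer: 4489/49 ≈ 91.612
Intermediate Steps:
J(H) = 6*H
s(x, j) = 7*x/j (s(x, j) = (x + 6*x)/(j + 0) = (7*x)/j = 7*x/j)
m(X, a) = 9 - X/7
Y(q) = 9 - 8*q/7 (Y(q) = (9 - q/7) - q = 9 - 8*q/7)
l = -67/7 (l = (9 - 8/7*4) + (7*(-3)/(-3))*(-2) = (9 - 32/7) + (7*(-3)*(-⅓))*(-2) = 31/7 + 7*(-2) = 31/7 - 14 = -67/7 ≈ -9.5714)
l² = (-67/7)² = 4489/49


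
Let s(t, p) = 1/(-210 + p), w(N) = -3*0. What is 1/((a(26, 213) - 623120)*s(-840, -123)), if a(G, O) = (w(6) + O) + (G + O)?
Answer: 111/207556 ≈ 0.00053480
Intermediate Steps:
w(N) = 0
a(G, O) = G + 2*O (a(G, O) = (0 + O) + (G + O) = O + (G + O) = G + 2*O)
1/((a(26, 213) - 623120)*s(-840, -123)) = 1/(((26 + 2*213) - 623120)*(1/(-210 - 123))) = 1/(((26 + 426) - 623120)*(1/(-333))) = 1/((452 - 623120)*(-1/333)) = -333/(-622668) = -1/622668*(-333) = 111/207556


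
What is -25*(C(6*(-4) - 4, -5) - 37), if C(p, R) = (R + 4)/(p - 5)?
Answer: 30500/33 ≈ 924.24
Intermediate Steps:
C(p, R) = (4 + R)/(-5 + p)
-25*(C(6*(-4) - 4, -5) - 37) = -25*((4 - 5)/(-5 + (6*(-4) - 4)) - 37) = -25*(-1/(-5 + (-24 - 4)) - 37) = -25*(-1/(-5 - 28) - 37) = -25*(-1/(-33) - 37) = -25*(-1/33*(-1) - 37) = -25*(1/33 - 37) = -25*(-1220/33) = 30500/33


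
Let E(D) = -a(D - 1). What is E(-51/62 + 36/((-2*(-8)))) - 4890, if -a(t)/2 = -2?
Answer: -4894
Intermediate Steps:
a(t) = 4 (a(t) = -2*(-2) = 4)
E(D) = -4 (E(D) = -1*4 = -4)
E(-51/62 + 36/((-2*(-8)))) - 4890 = -4 - 4890 = -4894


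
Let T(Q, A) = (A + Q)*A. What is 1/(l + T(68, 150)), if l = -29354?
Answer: 1/3346 ≈ 0.00029886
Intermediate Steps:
T(Q, A) = A*(A + Q)
1/(l + T(68, 150)) = 1/(-29354 + 150*(150 + 68)) = 1/(-29354 + 150*218) = 1/(-29354 + 32700) = 1/3346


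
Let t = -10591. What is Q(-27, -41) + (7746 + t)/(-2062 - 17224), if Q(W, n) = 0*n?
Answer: 2845/19286 ≈ 0.14752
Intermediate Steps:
Q(W, n) = 0
Q(-27, -41) + (7746 + t)/(-2062 - 17224) = 0 + (7746 - 10591)/(-2062 - 17224) = 0 - 2845/(-19286) = 0 - 2845*(-1/19286) = 0 + 2845/19286 = 2845/19286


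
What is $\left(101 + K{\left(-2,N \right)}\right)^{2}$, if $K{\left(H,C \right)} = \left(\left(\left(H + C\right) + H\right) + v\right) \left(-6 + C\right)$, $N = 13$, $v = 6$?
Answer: $42436$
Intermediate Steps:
$K{\left(H,C \right)} = \left(-6 + C\right) \left(6 + C + 2 H\right)$ ($K{\left(H,C \right)} = \left(\left(\left(H + C\right) + H\right) + 6\right) \left(-6 + C\right) = \left(\left(\left(C + H\right) + H\right) + 6\right) \left(-6 + C\right) = \left(\left(C + 2 H\right) + 6\right) \left(-6 + C\right) = \left(6 + C + 2 H\right) \left(-6 + C\right) = \left(-6 + C\right) \left(6 + C + 2 H\right)$)
$\left(101 + K{\left(-2,N \right)}\right)^{2} = \left(101 + \left(-36 + 13^{2} - -24 + 2 \cdot 13 \left(-2\right)\right)\right)^{2} = \left(101 + \left(-36 + 169 + 24 - 52\right)\right)^{2} = \left(101 + 105\right)^{2} = 206^{2} = 42436$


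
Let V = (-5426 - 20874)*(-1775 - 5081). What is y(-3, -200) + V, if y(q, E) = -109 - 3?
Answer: 180312688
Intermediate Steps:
V = 180312800 (V = -26300*(-6856) = 180312800)
y(q, E) = -112
y(-3, -200) + V = -112 + 180312800 = 180312688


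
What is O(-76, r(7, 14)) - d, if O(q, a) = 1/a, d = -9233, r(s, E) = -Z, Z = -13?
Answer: 120030/13 ≈ 9233.1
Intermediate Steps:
r(s, E) = 13 (r(s, E) = -1*(-13) = 13)
O(-76, r(7, 14)) - d = 1/13 - 1*(-9233) = 1/13 + 9233 = 120030/13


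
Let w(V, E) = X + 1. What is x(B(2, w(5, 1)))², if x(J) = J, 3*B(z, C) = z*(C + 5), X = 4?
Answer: 400/9 ≈ 44.444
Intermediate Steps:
w(V, E) = 5 (w(V, E) = 4 + 1 = 5)
B(z, C) = z*(5 + C)/3 (B(z, C) = (z*(C + 5))/3 = (z*(5 + C))/3 = z*(5 + C)/3)
x(B(2, w(5, 1)))² = ((⅓)*2*(5 + 5))² = ((⅓)*2*10)² = (20/3)² = 400/9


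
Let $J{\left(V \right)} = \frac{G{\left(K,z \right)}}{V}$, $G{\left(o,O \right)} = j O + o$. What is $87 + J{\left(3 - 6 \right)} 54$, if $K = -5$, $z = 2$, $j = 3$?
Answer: $69$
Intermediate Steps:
$G{\left(o,O \right)} = o + 3 O$ ($G{\left(o,O \right)} = 3 O + o = o + 3 O$)
$J{\left(V \right)} = \frac{1}{V}$ ($J{\left(V \right)} = \frac{-5 + 3 \cdot 2}{V} = \frac{-5 + 6}{V} = 1 \frac{1}{V} = \frac{1}{V}$)
$87 + J{\left(3 - 6 \right)} 54 = 87 + \frac{1}{3 - 6} \cdot 54 = 87 + \frac{1}{-3} \cdot 54 = 87 - 18 = 69$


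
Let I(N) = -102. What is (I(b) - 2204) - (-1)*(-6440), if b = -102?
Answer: -8746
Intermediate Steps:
(I(b) - 2204) - (-1)*(-6440) = (-102 - 2204) - (-1)*(-6440) = -2306 - 1*6440 = -2306 - 6440 = -8746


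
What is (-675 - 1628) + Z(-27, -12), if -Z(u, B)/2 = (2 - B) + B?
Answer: -2307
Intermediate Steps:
Z(u, B) = -4 (Z(u, B) = -2*((2 - B) + B) = -2*2 = -4)
(-675 - 1628) + Z(-27, -12) = (-675 - 1628) - 4 = -2303 - 4 = -2307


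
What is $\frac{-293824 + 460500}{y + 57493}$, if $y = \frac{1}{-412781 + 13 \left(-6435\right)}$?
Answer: $\frac{82743966736}{28541594947} \approx 2.8991$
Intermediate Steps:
$y = - \frac{1}{496436}$ ($y = \frac{1}{-412781 - 83655} = \frac{1}{-496436} = - \frac{1}{496436} \approx -2.0144 \cdot 10^{-6}$)
$\frac{-293824 + 460500}{y + 57493} = \frac{-293824 + 460500}{- \frac{1}{496436} + 57493} = \frac{166676}{\frac{28541594947}{496436}} = 166676 \cdot \frac{496436}{28541594947} = \frac{82743966736}{28541594947}$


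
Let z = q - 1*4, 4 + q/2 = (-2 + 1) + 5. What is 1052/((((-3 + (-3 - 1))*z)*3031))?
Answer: 263/21217 ≈ 0.012396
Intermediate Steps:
q = 0 (q = -8 + 2*((-2 + 1) + 5) = -8 + 2*(-1 + 5) = -8 + 2*4 = -8 + 8 = 0)
z = -4 (z = 0 - 1*4 = 0 - 4 = -4)
1052/((((-3 + (-3 - 1))*z)*3031)) = 1052/((((-3 + (-3 - 1))*(-4))*3031)) = 1052/((((-3 - 4)*(-4))*3031)) = 1052/((-7*(-4)*3031)) = 1052/((28*3031)) = 1052/84868 = 1052*(1/84868) = 263/21217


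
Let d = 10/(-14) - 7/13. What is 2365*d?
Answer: -269610/91 ≈ -2962.7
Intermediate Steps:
d = -114/91 (d = 10*(-1/14) - 7*1/13 = -5/7 - 7/13 = -114/91 ≈ -1.2527)
2365*d = 2365*(-114/91) = -269610/91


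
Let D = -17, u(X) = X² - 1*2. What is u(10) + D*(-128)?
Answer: 2274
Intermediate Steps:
u(X) = -2 + X² (u(X) = X² - 2 = -2 + X²)
u(10) + D*(-128) = (-2 + 10²) - 17*(-128) = (-2 + 100) + 2176 = 98 + 2176 = 2274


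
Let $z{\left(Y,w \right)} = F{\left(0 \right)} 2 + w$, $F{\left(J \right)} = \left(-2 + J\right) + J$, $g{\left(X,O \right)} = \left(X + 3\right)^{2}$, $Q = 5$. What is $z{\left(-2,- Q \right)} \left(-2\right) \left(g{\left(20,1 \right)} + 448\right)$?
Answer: $17586$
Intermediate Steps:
$g{\left(X,O \right)} = \left(3 + X\right)^{2}$
$F{\left(J \right)} = -2 + 2 J$
$z{\left(Y,w \right)} = -4 + w$ ($z{\left(Y,w \right)} = \left(-2 + 2 \cdot 0\right) 2 + w = \left(-2 + 0\right) 2 + w = \left(-2\right) 2 + w = -4 + w$)
$z{\left(-2,- Q \right)} \left(-2\right) \left(g{\left(20,1 \right)} + 448\right) = \left(-4 - 5\right) \left(-2\right) \left(\left(3 + 20\right)^{2} + 448\right) = \left(-4 - 5\right) \left(-2\right) \left(23^{2} + 448\right) = \left(-9\right) \left(-2\right) \left(529 + 448\right) = 18 \cdot 977 = 17586$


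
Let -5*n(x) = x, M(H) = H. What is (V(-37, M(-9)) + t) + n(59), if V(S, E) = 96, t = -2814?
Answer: -13649/5 ≈ -2729.8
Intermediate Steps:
n(x) = -x/5
(V(-37, M(-9)) + t) + n(59) = (96 - 2814) - 1/5*59 = -2718 - 59/5 = -13649/5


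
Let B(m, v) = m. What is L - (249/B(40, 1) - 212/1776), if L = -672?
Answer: -3010789/4440 ≈ -678.11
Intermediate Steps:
L - (249/B(40, 1) - 212/1776) = -672 - (249/40 - 212/1776) = -672 - (249*(1/40) - 212*1/1776) = -672 - (249/40 - 53/444) = -672 - 1*27109/4440 = -672 - 27109/4440 = -3010789/4440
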